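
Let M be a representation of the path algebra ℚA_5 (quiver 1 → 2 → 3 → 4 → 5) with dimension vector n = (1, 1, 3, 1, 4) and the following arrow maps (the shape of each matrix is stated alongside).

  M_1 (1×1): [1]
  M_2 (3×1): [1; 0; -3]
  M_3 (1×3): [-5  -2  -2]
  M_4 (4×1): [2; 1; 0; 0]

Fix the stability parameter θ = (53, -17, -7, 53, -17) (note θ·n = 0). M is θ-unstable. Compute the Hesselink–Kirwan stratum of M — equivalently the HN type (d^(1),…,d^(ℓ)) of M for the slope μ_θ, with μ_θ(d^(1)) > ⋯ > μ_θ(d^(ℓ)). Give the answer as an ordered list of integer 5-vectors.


Interval decomposition of M: I[1,5], I[3,3]^2, I[5,5]^3.
HN type (ℓ=4): μ^(1)=18; μ^(2)=29/3; μ^(3)=-7; μ^(4)=-17

((0, 0, 0, 1, 1); (1, 1, 1, 0, 0); (0, 0, 2, 0, 0); (0, 0, 0, 0, 3))


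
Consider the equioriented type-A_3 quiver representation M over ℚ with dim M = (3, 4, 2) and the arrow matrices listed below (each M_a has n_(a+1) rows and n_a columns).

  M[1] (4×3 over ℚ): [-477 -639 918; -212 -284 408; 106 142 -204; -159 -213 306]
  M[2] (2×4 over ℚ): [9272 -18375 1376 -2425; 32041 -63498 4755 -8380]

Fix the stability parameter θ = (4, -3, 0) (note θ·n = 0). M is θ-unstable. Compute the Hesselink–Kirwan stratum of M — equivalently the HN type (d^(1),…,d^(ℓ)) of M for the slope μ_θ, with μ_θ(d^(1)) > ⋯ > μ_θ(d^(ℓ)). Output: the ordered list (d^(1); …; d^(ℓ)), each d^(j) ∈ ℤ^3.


Via rank(M_{q-1}∘⋯∘M_p): M ≅ I[1,1]^2, I[1,3], I[2,2]^2, I[2,3].
μ_θ-semistable layers: μ^(1)=4; μ^(2)=1/3; μ^(3)=0; μ^(4)=-3

((2, 0, 0); (1, 1, 1); (0, 0, 1); (0, 3, 0))


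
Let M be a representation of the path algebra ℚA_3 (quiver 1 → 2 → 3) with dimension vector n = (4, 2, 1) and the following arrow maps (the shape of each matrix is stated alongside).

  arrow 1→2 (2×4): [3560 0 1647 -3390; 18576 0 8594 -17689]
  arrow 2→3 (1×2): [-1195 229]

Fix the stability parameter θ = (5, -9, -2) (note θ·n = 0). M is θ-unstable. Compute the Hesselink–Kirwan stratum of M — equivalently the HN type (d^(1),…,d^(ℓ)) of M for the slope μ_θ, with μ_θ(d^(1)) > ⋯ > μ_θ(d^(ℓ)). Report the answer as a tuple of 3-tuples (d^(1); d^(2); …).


Via rank(M_{q-1}∘⋯∘M_p): M ≅ I[1,1]^2, I[1,2], I[1,3].
μ_θ-semistable layers: μ^(1)=5; μ^(2)=-2

((2, 0, 0); (2, 2, 1))


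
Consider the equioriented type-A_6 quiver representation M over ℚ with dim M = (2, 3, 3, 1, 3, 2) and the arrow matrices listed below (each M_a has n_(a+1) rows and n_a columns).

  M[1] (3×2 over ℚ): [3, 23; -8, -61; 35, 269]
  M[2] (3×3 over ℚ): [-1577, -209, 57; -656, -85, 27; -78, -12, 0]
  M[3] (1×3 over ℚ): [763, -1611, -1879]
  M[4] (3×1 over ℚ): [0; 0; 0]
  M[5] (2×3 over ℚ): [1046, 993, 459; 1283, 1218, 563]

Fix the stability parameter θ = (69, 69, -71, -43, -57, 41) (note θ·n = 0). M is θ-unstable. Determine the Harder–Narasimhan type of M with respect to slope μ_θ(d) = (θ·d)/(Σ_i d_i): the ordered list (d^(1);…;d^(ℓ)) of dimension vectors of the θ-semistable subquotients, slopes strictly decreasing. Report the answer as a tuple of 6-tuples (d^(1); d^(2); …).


Via rank(M_{q-1}∘⋯∘M_p): M ≅ I[1,3], I[1,4], I[2,2], I[3,3], I[5,5], I[5,6]^2.
μ_θ-semistable layers: μ^(1)=69; μ^(2)=41; μ^(3)=67/3; μ^(4)=6; μ^(5)=-57; μ^(6)=-71

((0, 1, 0, 0, 0, 0); (0, 0, 0, 0, 0, 2); (1, 1, 1, 0, 0, 0); (1, 1, 1, 1, 0, 0); (0, 0, 0, 0, 3, 0); (0, 0, 1, 0, 0, 0))


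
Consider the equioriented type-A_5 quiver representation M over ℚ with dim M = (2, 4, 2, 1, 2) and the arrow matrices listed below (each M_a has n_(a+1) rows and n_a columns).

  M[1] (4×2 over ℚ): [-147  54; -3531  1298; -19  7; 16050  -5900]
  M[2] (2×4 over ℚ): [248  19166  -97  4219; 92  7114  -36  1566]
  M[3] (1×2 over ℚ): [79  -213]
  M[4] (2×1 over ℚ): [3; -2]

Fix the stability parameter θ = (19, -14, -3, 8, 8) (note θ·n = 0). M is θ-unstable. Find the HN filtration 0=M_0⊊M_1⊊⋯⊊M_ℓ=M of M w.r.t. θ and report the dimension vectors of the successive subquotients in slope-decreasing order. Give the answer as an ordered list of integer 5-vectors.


Barcode: M ≅ I[1,3], I[1,5], I[2,2]^2, I[5,5]. HN layers by μ_θ (3 steps, strictly decreasing):
  μ^(1)=8; μ^(2)=2/3; μ^(3)=-14

((0, 0, 0, 1, 2); (2, 2, 2, 0, 0); (0, 2, 0, 0, 0))


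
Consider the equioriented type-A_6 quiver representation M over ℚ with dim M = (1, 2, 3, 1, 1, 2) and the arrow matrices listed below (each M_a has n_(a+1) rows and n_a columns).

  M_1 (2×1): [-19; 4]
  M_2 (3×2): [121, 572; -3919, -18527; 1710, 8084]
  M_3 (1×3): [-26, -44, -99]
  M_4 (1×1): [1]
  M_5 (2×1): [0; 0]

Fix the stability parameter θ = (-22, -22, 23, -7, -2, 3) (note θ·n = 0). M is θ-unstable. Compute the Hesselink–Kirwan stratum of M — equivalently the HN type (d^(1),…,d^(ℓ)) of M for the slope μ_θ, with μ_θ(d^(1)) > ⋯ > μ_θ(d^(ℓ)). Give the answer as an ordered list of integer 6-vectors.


Via rank(M_{q-1}∘⋯∘M_p): M ≅ I[1,3], I[2,3], I[3,5], I[6,6]^2.
μ_θ-semistable layers: μ^(1)=23; μ^(2)=14/3; μ^(3)=3; μ^(4)=-22

((0, 0, 2, 0, 0, 0); (0, 0, 1, 1, 1, 0); (0, 0, 0, 0, 0, 2); (1, 2, 0, 0, 0, 0))


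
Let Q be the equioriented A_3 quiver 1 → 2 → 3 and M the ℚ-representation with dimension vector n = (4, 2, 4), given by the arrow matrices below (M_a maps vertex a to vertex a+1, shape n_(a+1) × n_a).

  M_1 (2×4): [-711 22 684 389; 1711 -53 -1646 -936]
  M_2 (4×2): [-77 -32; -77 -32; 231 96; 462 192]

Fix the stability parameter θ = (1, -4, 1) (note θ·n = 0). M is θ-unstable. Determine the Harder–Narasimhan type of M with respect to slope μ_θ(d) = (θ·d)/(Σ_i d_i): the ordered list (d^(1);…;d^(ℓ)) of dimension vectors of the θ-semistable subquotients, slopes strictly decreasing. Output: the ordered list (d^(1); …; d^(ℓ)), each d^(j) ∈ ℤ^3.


Interval decomposition of M: I[1,1]^2, I[1,2], I[1,3], I[3,3]^3.
HN type (ℓ=2): μ^(1)=1; μ^(2)=-3/2

((2, 0, 4); (2, 2, 0))


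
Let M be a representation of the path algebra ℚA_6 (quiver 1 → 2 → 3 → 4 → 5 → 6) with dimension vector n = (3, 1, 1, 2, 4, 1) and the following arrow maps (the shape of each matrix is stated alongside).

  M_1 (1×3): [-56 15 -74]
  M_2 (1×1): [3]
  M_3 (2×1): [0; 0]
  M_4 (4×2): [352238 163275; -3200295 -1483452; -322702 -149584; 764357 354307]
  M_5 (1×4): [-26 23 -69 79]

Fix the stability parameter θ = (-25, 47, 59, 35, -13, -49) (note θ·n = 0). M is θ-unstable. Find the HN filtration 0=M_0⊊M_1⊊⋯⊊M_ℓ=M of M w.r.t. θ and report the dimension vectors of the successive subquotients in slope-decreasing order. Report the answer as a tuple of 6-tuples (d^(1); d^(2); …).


Interval decomposition of M: I[1,1]^2, I[1,3], I[4,5], I[4,6], I[5,5]^2.
HN type (ℓ=6): μ^(1)=59; μ^(2)=47; μ^(3)=11; μ^(4)=-9; μ^(5)=-13; μ^(6)=-25

((0, 0, 1, 0, 0, 0); (0, 1, 0, 0, 0, 0); (0, 0, 0, 1, 1, 0); (0, 0, 0, 1, 1, 1); (0, 0, 0, 0, 2, 0); (3, 0, 0, 0, 0, 0))


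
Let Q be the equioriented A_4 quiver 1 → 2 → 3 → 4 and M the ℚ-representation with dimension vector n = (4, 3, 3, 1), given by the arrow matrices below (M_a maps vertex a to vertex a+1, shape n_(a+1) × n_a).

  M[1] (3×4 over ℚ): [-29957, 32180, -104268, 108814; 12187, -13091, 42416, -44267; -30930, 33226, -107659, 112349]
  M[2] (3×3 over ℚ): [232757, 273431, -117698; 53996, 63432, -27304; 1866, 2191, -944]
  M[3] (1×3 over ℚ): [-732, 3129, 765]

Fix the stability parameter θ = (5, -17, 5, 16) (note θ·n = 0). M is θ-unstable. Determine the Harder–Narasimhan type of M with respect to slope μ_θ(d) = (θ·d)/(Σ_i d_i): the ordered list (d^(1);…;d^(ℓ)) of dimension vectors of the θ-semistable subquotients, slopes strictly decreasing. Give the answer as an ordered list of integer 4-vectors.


Interval decomposition of M: I[1,1], I[1,2], I[1,3], I[1,4], I[3,3].
HN type (ℓ=3): μ^(1)=16; μ^(2)=5; μ^(3)=-6

((0, 0, 0, 1); (1, 0, 3, 0); (3, 3, 0, 0))


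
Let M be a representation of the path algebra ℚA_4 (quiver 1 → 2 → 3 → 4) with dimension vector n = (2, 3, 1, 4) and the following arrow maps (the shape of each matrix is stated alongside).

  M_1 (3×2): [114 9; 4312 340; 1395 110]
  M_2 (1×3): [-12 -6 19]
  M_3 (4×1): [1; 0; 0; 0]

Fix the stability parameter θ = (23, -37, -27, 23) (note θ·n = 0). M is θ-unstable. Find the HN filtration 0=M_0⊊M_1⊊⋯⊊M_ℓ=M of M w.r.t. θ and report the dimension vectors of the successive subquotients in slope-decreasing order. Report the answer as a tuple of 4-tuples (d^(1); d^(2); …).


Barcode: M ≅ I[1,2], I[1,4], I[2,2], I[4,4]^3. HN layers by μ_θ (4 steps, strictly decreasing):
  μ^(1)=23; μ^(2)=-7; μ^(3)=-41/3; μ^(4)=-37

((0, 0, 0, 4); (1, 1, 0, 0); (1, 1, 1, 0); (0, 1, 0, 0))


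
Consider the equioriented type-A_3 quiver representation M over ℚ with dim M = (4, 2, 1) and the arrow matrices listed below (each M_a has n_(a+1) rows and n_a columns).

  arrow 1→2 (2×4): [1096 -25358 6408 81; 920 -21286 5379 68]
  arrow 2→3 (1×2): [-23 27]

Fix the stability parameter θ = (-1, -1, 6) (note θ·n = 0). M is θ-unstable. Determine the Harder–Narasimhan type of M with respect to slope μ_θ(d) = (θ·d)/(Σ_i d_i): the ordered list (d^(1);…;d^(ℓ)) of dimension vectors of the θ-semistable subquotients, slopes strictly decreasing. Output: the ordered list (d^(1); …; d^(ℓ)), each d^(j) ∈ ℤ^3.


Interval decomposition of M: I[1,1]^2, I[1,2], I[1,3].
HN type (ℓ=2): μ^(1)=6; μ^(2)=-1

((0, 0, 1); (4, 2, 0))


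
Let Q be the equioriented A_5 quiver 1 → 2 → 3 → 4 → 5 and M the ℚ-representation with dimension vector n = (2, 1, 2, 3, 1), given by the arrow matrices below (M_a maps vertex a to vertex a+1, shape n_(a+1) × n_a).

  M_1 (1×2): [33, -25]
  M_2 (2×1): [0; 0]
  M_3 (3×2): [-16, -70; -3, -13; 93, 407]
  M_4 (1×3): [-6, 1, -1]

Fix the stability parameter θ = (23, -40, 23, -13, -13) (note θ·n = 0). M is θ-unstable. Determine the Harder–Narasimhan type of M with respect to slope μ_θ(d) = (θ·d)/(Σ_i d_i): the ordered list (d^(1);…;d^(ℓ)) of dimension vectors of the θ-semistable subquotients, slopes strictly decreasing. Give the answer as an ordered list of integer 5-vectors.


Barcode: M ≅ I[1,1], I[1,2], I[3,4]^2, I[4,5]. HN layers by μ_θ (4 steps, strictly decreasing):
  μ^(1)=23; μ^(2)=5; μ^(3)=-17/2; μ^(4)=-13

((1, 0, 0, 0, 0); (0, 0, 2, 2, 0); (1, 1, 0, 0, 0); (0, 0, 0, 1, 1))


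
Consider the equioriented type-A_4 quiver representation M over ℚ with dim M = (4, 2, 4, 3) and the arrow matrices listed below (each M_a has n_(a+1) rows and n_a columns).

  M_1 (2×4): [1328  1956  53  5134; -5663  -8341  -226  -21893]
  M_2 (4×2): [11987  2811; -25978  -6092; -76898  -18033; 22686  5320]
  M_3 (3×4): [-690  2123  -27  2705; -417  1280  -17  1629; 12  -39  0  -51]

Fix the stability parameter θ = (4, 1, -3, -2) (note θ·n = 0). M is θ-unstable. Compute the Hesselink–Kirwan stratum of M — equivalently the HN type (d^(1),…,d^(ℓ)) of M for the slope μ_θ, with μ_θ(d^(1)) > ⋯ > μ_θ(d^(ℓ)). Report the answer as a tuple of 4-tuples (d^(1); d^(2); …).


Barcode: M ≅ I[1,1]^2, I[1,4]^2, I[3,3], I[3,4]. HN layers by μ_θ (4 steps, strictly decreasing):
  μ^(1)=4; μ^(2)=0; μ^(3)=-2; μ^(4)=-3

((2, 0, 0, 0); (2, 2, 2, 2); (0, 0, 0, 1); (0, 0, 2, 0))


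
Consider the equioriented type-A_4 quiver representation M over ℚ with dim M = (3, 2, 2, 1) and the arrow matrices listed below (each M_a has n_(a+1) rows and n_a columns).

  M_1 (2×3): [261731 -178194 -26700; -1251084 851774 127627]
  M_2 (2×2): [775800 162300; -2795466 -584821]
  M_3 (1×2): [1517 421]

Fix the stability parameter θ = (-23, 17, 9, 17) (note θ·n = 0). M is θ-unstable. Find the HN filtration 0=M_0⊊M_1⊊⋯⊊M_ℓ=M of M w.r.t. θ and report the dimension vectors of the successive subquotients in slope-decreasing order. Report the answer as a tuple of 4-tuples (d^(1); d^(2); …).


Via rank(M_{q-1}∘⋯∘M_p): M ≅ I[1,1], I[1,2], I[1,4], I[3,3].
μ_θ-semistable layers: μ^(1)=17; μ^(2)=13; μ^(3)=9; μ^(4)=-23

((0, 1, 0, 1); (0, 1, 1, 0); (0, 0, 1, 0); (3, 0, 0, 0))


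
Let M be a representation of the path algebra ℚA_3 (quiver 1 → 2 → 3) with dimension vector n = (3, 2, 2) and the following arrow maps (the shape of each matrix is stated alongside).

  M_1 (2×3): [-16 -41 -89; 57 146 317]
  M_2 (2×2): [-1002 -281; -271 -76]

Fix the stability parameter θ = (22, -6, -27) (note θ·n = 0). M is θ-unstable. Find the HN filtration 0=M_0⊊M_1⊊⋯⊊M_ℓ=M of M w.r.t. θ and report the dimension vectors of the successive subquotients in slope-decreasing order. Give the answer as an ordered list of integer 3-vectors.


Interval decomposition of M: I[1,1], I[1,3]^2.
HN type (ℓ=2): μ^(1)=22; μ^(2)=-11/3

((1, 0, 0); (2, 2, 2))


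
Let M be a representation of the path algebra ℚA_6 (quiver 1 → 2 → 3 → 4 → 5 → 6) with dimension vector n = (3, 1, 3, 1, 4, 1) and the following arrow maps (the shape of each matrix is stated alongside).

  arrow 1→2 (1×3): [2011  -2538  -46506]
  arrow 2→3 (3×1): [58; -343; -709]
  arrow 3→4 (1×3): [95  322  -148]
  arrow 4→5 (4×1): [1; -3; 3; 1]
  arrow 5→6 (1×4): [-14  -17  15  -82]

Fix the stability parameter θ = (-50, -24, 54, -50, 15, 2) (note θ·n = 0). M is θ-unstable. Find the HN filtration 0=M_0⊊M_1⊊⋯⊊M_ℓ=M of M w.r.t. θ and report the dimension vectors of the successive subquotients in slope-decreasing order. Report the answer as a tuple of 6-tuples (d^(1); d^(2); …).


Barcode: M ≅ I[1,1]^2, I[1,5], I[3,3]^2, I[5,5]^2, I[5,6]. HN layers by μ_θ (6 steps, strictly decreasing):
  μ^(1)=54; μ^(2)=15; μ^(3)=17/2; μ^(4)=2; μ^(5)=-24; μ^(6)=-50

((0, 0, 2, 0, 0, 0); (0, 0, 0, 0, 3, 0); (0, 0, 0, 0, 1, 1); (0, 0, 1, 1, 0, 0); (0, 1, 0, 0, 0, 0); (3, 0, 0, 0, 0, 0))


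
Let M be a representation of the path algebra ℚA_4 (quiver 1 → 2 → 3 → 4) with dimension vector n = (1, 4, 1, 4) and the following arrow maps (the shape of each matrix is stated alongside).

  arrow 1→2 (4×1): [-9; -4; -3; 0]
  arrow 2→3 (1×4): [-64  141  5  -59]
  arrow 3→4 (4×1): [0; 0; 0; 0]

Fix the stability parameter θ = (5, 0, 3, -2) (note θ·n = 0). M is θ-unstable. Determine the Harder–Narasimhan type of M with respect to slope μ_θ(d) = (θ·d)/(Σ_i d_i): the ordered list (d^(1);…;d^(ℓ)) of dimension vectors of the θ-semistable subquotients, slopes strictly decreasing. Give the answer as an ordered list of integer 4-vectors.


Interval decomposition of M: I[1,3], I[2,2]^3, I[4,4]^4.
HN type (ℓ=4): μ^(1)=3; μ^(2)=5/2; μ^(3)=0; μ^(4)=-2

((0, 0, 1, 0); (1, 1, 0, 0); (0, 3, 0, 0); (0, 0, 0, 4))


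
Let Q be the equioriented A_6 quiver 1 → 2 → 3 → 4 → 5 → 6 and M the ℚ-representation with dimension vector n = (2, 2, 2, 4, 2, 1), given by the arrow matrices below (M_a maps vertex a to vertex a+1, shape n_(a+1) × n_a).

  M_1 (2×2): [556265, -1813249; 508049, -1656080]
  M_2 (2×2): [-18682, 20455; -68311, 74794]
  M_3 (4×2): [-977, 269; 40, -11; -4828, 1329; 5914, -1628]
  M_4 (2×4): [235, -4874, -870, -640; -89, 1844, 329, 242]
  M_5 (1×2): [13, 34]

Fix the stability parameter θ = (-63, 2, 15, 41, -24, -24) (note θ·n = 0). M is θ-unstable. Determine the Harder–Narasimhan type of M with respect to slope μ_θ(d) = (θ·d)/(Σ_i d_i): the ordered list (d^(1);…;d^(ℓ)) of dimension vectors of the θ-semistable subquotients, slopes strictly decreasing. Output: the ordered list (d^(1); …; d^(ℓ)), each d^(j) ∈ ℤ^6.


Interval decomposition of M: I[1,5], I[1,6], I[4,4]^2.
HN type (ℓ=4): μ^(1)=41; μ^(2)=32/3; μ^(3)=2; μ^(4)=-63

((0, 0, 0, 2, 0, 0); (0, 0, 1, 1, 1, 0); (0, 2, 1, 1, 1, 1); (2, 0, 0, 0, 0, 0))


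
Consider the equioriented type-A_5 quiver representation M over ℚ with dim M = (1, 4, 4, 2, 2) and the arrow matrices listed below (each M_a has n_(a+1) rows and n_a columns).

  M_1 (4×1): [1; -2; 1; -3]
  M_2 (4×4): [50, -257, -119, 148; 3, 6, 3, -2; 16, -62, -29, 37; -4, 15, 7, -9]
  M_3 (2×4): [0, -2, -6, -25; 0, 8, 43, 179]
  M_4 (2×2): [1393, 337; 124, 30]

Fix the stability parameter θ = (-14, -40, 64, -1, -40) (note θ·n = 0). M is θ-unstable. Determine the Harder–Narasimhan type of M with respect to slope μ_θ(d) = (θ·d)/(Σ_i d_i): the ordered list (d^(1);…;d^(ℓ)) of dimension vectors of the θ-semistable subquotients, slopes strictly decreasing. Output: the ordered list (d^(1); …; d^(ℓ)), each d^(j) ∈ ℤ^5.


Interval decomposition of M: I[1,3], I[2,3], I[2,5]^2.
HN type (ℓ=4): μ^(1)=64; μ^(2)=23/3; μ^(3)=-27; μ^(4)=-40

((0, 0, 2, 0, 0); (0, 0, 2, 2, 2); (1, 1, 0, 0, 0); (0, 3, 0, 0, 0))


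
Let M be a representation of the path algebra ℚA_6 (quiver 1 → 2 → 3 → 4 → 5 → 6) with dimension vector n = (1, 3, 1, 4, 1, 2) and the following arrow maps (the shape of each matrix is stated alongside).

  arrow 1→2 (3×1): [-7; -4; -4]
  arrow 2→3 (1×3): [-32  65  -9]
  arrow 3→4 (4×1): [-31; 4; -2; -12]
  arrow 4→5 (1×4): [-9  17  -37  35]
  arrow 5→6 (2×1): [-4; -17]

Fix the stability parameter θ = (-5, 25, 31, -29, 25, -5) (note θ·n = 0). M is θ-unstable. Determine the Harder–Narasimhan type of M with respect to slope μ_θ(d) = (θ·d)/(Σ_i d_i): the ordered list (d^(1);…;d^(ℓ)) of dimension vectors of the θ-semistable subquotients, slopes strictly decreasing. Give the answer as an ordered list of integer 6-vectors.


Barcode: M ≅ I[1,2], I[2,2], I[2,6], I[4,4]^3, I[6,6]. HN layers by μ_θ (5 steps, strictly decreasing):
  μ^(1)=25; μ^(2)=10; μ^(3)=9; μ^(4)=-5; μ^(5)=-29

((0, 2, 0, 0, 0, 0); (0, 0, 0, 0, 1, 1); (0, 1, 1, 1, 0, 0); (1, 0, 0, 0, 0, 1); (0, 0, 0, 3, 0, 0))


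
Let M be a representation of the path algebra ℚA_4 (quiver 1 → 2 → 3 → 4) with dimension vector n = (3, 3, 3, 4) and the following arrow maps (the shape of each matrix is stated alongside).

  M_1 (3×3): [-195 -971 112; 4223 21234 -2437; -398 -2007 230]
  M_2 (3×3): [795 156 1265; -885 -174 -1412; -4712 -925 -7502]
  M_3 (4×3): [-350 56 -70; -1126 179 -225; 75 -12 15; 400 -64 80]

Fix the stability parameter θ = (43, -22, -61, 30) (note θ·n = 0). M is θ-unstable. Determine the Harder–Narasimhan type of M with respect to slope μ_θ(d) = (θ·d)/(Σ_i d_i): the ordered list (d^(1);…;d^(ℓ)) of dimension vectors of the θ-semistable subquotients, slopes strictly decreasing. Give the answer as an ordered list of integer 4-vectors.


Barcode: M ≅ I[1,3], I[1,4]^2, I[4,4]^2. HN layers by μ_θ (2 steps, strictly decreasing):
  μ^(1)=30; μ^(2)=-40/3

((0, 0, 0, 4); (3, 3, 3, 0))


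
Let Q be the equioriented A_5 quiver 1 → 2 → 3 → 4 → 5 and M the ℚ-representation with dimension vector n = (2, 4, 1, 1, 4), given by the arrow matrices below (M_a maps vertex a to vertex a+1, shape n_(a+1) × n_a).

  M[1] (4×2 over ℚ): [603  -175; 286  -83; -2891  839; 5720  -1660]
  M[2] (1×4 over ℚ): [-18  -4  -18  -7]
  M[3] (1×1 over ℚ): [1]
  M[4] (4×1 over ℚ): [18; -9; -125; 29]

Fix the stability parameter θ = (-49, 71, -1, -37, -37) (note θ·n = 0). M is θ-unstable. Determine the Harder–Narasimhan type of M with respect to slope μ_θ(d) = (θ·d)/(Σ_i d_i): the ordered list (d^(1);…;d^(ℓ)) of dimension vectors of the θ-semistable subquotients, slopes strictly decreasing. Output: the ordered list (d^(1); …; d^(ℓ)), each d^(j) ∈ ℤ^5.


Via rank(M_{q-1}∘⋯∘M_p): M ≅ I[1,2]^2, I[2,2], I[2,5], I[5,5]^3.
μ_θ-semistable layers: μ^(1)=71; μ^(2)=-1; μ^(3)=-37; μ^(4)=-49

((0, 3, 0, 0, 0); (0, 1, 1, 1, 1); (0, 0, 0, 0, 3); (2, 0, 0, 0, 0))


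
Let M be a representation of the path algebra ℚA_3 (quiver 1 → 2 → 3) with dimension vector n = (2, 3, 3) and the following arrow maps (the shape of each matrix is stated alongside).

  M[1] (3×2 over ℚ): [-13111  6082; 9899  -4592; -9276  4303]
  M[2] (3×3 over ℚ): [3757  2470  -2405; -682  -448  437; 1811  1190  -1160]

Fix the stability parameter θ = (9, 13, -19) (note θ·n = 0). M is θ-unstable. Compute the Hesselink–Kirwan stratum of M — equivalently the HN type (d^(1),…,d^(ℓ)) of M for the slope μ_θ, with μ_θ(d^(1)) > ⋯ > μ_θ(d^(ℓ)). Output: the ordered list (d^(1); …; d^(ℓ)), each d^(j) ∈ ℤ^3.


Barcode: M ≅ I[1,3]^2, I[2,2], I[3,3]. HN layers by μ_θ (3 steps, strictly decreasing):
  μ^(1)=13; μ^(2)=1; μ^(3)=-19

((0, 1, 0); (2, 2, 2); (0, 0, 1))


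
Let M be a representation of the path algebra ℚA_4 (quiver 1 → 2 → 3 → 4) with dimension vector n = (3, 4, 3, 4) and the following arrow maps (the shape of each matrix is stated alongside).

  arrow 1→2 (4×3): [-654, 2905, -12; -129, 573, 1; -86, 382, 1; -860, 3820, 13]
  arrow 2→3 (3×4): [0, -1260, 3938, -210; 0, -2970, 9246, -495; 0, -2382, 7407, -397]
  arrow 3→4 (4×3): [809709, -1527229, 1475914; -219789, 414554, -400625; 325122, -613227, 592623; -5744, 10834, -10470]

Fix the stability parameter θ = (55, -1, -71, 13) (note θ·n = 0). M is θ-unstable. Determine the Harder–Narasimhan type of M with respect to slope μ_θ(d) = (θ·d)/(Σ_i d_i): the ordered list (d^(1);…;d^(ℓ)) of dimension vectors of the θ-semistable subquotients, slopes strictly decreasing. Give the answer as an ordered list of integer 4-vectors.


Barcode: M ≅ I[1,2]^2, I[1,4], I[2,4], I[3,3], I[4,4]^2. HN layers by μ_θ (5 steps, strictly decreasing):
  μ^(1)=27; μ^(2)=13; μ^(3)=-17/3; μ^(4)=-36; μ^(5)=-71

((2, 2, 0, 0); (0, 0, 0, 4); (1, 1, 1, 0); (0, 1, 1, 0); (0, 0, 1, 0))


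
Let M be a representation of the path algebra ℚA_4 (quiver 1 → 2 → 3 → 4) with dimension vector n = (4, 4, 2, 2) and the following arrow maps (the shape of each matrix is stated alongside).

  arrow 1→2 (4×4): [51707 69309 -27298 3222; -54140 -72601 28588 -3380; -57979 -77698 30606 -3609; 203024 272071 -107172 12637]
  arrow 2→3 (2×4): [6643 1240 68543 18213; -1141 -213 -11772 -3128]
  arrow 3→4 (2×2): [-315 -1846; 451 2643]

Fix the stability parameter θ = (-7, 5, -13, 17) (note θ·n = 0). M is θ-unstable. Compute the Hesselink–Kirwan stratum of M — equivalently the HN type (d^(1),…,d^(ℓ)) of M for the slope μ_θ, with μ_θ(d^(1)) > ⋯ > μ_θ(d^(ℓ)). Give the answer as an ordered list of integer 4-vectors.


Barcode: M ≅ I[1,1], I[1,2], I[1,4]^2, I[2,2]. HN layers by μ_θ (4 steps, strictly decreasing):
  μ^(1)=17; μ^(2)=5; μ^(3)=-4; μ^(4)=-7

((0, 0, 0, 2); (0, 2, 0, 0); (0, 2, 2, 0); (4, 0, 0, 0))


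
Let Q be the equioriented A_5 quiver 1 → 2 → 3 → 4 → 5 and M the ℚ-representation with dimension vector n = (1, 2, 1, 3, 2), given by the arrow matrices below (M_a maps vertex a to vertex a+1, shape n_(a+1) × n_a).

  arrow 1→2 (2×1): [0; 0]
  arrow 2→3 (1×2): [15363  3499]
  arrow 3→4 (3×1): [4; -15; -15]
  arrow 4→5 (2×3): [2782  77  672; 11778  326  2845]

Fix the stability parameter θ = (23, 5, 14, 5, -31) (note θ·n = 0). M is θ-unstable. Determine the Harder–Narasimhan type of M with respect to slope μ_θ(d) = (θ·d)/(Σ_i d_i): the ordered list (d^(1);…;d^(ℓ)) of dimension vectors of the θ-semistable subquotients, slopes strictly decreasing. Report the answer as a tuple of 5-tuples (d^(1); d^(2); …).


Barcode: M ≅ I[1,1], I[2,2], I[2,5], I[4,4], I[4,5]. HN layers by μ_θ (4 steps, strictly decreasing):
  μ^(1)=23; μ^(2)=5; μ^(3)=-7/4; μ^(4)=-13

((1, 0, 0, 0, 0); (0, 1, 0, 1, 0); (0, 1, 1, 1, 1); (0, 0, 0, 1, 1))


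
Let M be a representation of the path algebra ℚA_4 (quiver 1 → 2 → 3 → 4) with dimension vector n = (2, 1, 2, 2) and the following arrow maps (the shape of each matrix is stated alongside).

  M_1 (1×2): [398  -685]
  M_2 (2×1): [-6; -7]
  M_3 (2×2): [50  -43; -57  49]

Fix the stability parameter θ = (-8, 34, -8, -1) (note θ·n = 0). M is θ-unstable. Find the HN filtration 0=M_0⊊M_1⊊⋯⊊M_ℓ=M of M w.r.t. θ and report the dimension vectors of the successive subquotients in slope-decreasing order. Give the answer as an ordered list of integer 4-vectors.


Via rank(M_{q-1}∘⋯∘M_p): M ≅ I[1,1], I[1,4], I[3,4].
μ_θ-semistable layers: μ^(1)=25/3; μ^(2)=-1; μ^(3)=-8

((0, 1, 1, 1); (0, 0, 0, 1); (2, 0, 1, 0))


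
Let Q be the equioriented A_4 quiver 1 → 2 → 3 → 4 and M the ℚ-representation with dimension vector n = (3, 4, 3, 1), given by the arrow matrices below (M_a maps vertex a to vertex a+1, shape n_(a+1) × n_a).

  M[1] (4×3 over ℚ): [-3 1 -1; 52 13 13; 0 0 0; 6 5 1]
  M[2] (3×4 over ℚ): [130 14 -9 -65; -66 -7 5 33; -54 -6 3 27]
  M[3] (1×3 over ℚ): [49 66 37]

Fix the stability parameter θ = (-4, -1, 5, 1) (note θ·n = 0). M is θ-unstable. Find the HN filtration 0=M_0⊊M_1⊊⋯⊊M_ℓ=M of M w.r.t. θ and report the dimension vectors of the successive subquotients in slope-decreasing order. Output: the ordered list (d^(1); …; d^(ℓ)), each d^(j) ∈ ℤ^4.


Barcode: M ≅ I[1,1], I[1,2], I[1,4], I[2,2], I[2,3], I[3,3]. HN layers by μ_θ (4 steps, strictly decreasing):
  μ^(1)=5; μ^(2)=3; μ^(3)=-1; μ^(4)=-4

((0, 0, 2, 0); (0, 0, 1, 1); (0, 4, 0, 0); (3, 0, 0, 0))


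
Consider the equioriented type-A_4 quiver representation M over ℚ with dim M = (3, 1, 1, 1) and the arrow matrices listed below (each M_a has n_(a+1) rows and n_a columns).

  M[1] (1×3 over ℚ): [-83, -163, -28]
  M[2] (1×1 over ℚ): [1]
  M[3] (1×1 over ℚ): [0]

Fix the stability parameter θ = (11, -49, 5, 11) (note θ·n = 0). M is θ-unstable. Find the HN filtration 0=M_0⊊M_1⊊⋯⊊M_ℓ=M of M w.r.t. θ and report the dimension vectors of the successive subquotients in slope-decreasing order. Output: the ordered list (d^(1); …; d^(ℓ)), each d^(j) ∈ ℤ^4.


Interval decomposition of M: I[1,1]^2, I[1,3], I[4,4].
HN type (ℓ=3): μ^(1)=11; μ^(2)=5; μ^(3)=-19

((2, 0, 0, 1); (0, 0, 1, 0); (1, 1, 0, 0))


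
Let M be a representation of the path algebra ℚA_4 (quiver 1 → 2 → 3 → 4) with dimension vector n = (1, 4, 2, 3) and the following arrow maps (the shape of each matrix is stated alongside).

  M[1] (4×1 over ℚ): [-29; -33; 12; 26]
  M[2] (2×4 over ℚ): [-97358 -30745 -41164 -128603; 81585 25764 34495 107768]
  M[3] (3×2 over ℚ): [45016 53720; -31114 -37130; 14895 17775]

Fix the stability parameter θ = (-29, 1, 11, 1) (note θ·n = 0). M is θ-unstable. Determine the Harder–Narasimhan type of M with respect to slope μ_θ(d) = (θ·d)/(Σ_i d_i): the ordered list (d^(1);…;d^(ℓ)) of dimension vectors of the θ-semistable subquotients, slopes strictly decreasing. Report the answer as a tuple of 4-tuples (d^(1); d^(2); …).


Barcode: M ≅ I[1,4], I[2,2]^2, I[2,3], I[4,4]^2. HN layers by μ_θ (4 steps, strictly decreasing):
  μ^(1)=11; μ^(2)=6; μ^(3)=1; μ^(4)=-29

((0, 0, 1, 0); (0, 0, 1, 1); (0, 4, 0, 2); (1, 0, 0, 0))


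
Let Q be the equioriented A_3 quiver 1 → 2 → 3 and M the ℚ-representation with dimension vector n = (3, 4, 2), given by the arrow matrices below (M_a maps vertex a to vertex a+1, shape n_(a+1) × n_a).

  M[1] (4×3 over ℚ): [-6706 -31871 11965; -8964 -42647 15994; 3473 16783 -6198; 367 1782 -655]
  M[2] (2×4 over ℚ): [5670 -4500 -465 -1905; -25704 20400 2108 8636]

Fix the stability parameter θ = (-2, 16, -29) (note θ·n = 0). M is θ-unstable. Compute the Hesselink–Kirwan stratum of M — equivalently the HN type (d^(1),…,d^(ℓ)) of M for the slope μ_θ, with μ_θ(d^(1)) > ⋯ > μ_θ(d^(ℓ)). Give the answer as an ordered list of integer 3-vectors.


Interval decomposition of M: I[1,2]^2, I[1,3], I[2,2], I[3,3].
HN type (ℓ=4): μ^(1)=16; μ^(2)=-2; μ^(3)=-5; μ^(4)=-29

((0, 3, 0); (2, 0, 0); (1, 1, 1); (0, 0, 1))


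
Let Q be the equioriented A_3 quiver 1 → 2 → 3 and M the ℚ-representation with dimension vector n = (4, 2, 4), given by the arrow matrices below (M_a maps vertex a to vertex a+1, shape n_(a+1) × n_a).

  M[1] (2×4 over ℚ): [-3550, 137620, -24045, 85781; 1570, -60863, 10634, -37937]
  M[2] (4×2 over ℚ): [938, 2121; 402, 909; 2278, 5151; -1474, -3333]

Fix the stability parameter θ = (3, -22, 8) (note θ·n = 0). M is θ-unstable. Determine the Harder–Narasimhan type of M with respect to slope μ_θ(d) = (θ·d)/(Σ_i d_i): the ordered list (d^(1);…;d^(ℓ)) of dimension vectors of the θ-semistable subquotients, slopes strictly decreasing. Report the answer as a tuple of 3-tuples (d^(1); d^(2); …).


Via rank(M_{q-1}∘⋯∘M_p): M ≅ I[1,1]^2, I[1,2], I[1,3], I[3,3]^3.
μ_θ-semistable layers: μ^(1)=8; μ^(2)=3; μ^(3)=-19/2

((0, 0, 4); (2, 0, 0); (2, 2, 0))


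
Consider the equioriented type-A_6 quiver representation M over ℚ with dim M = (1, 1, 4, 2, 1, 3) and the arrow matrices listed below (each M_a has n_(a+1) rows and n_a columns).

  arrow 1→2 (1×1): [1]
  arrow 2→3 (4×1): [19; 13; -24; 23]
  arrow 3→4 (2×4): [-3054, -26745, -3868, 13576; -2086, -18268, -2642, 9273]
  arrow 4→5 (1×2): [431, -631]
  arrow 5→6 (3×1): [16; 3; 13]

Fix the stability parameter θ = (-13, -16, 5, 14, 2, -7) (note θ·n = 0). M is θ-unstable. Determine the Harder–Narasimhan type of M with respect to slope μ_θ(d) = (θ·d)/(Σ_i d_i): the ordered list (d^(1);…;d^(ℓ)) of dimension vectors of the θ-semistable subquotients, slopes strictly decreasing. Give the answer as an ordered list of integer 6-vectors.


Interval decomposition of M: I[1,4], I[3,3]^2, I[3,6], I[6,6]^2.
HN type (ℓ=5): μ^(1)=14; μ^(2)=5; μ^(3)=7/2; μ^(4)=-7; μ^(5)=-29/2

((0, 0, 0, 1, 0, 0); (0, 0, 3, 0, 0, 0); (0, 0, 1, 1, 1, 1); (0, 0, 0, 0, 0, 2); (1, 1, 0, 0, 0, 0))


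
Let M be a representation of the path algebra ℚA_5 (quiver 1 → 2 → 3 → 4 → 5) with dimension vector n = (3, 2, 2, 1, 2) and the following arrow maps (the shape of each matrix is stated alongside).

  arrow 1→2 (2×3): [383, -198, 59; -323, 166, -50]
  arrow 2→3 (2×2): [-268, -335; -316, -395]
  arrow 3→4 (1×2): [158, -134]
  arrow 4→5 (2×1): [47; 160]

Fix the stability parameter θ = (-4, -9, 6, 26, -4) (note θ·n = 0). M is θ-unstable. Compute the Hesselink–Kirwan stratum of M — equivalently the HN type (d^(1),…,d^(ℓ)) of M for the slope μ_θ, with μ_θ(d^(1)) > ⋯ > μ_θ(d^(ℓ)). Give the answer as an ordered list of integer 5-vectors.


Interval decomposition of M: I[1,1], I[1,2], I[1,3], I[3,5], I[5,5].
HN type (ℓ=4): μ^(1)=11; μ^(2)=6; μ^(3)=-4; μ^(4)=-13/2

((0, 0, 0, 1, 1); (0, 0, 2, 0, 0); (1, 0, 0, 0, 1); (2, 2, 0, 0, 0))


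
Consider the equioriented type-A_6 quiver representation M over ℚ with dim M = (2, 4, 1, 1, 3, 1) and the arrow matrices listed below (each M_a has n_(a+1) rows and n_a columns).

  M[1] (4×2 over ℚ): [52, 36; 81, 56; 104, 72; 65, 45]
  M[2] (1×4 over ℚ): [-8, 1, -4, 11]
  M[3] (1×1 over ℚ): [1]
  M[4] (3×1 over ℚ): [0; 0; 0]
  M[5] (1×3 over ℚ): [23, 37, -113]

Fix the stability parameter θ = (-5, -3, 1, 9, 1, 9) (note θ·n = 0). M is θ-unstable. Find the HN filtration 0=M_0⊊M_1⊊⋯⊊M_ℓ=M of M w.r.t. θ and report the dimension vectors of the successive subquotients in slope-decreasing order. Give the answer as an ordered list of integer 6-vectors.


Barcode: M ≅ I[1,2], I[1,4], I[2,2]^2, I[5,5]^2, I[5,6]. HN layers by μ_θ (4 steps, strictly decreasing):
  μ^(1)=9; μ^(2)=1; μ^(3)=-3; μ^(4)=-5

((0, 0, 0, 1, 0, 1); (0, 0, 1, 0, 3, 0); (0, 4, 0, 0, 0, 0); (2, 0, 0, 0, 0, 0))


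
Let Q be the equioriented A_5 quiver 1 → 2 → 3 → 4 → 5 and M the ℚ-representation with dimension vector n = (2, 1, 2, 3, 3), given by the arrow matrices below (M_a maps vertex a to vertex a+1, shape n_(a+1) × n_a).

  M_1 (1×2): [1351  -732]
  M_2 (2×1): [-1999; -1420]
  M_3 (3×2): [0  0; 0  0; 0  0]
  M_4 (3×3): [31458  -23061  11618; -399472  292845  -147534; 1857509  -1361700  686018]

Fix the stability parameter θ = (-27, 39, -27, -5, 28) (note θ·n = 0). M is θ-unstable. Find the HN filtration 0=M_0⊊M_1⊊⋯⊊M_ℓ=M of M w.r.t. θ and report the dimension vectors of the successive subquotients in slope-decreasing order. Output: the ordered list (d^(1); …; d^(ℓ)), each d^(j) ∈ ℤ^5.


Barcode: M ≅ I[1,1], I[1,3], I[3,3], I[4,4], I[4,5]^2, I[5,5]. HN layers by μ_θ (4 steps, strictly decreasing):
  μ^(1)=28; μ^(2)=6; μ^(3)=-5; μ^(4)=-27

((0, 0, 0, 0, 3); (0, 1, 1, 0, 0); (0, 0, 0, 3, 0); (2, 0, 1, 0, 0))


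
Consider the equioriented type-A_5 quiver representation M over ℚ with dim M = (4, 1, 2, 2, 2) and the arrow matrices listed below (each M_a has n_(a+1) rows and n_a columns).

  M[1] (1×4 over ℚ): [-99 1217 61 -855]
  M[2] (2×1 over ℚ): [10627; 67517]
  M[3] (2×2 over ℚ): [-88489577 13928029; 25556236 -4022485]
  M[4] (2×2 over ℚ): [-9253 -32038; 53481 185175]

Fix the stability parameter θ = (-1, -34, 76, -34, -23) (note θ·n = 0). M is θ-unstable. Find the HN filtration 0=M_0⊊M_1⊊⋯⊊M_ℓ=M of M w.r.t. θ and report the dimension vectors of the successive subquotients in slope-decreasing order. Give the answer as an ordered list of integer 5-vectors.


Interval decomposition of M: I[1,1]^3, I[1,5], I[3,5].
HN type (ℓ=3): μ^(1)=19/3; μ^(2)=-1; μ^(3)=-35/2

((0, 0, 2, 2, 2); (3, 0, 0, 0, 0); (1, 1, 0, 0, 0))


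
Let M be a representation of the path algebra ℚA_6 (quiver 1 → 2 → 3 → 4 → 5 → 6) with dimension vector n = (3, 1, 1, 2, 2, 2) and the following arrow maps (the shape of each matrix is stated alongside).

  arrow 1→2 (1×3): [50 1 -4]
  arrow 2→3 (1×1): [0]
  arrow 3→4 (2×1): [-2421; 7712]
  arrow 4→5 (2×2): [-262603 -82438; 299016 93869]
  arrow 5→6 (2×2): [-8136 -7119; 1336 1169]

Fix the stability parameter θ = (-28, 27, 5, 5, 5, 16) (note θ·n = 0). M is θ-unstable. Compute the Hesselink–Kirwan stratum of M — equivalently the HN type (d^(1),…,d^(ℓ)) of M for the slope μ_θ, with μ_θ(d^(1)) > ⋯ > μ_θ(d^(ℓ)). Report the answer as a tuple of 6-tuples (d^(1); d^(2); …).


Barcode: M ≅ I[1,1]^2, I[1,2], I[3,5], I[4,6], I[6,6]. HN layers by μ_θ (4 steps, strictly decreasing):
  μ^(1)=27; μ^(2)=16; μ^(3)=5; μ^(4)=-28

((0, 1, 0, 0, 0, 0); (0, 0, 0, 0, 0, 2); (0, 0, 1, 2, 2, 0); (3, 0, 0, 0, 0, 0))


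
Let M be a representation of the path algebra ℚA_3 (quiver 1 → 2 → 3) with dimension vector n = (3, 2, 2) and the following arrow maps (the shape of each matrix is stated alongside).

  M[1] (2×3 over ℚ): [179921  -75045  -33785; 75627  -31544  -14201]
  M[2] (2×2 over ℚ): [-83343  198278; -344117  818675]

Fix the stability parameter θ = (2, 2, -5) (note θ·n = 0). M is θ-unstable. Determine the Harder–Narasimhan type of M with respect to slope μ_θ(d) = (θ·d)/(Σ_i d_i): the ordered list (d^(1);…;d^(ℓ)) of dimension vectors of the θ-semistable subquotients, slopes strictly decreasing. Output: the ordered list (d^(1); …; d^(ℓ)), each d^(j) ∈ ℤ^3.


Via rank(M_{q-1}∘⋯∘M_p): M ≅ I[1,1], I[1,3]^2.
μ_θ-semistable layers: μ^(1)=2; μ^(2)=-1/3

((1, 0, 0); (2, 2, 2))


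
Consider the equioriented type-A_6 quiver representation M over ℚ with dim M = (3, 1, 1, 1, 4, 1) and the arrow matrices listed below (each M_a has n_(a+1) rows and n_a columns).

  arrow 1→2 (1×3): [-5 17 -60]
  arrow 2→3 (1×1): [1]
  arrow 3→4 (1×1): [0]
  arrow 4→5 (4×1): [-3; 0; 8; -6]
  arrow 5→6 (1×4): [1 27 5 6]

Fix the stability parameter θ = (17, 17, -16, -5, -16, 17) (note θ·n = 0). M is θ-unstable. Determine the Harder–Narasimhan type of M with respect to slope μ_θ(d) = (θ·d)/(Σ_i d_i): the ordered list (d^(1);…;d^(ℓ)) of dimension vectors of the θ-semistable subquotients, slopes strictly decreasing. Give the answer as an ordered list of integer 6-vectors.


Interval decomposition of M: I[1,1]^2, I[1,3], I[4,6], I[5,5]^3.
HN type (ℓ=4): μ^(1)=17; μ^(2)=6; μ^(3)=-21/2; μ^(4)=-16

((2, 0, 0, 0, 0, 1); (1, 1, 1, 0, 0, 0); (0, 0, 0, 1, 1, 0); (0, 0, 0, 0, 3, 0))


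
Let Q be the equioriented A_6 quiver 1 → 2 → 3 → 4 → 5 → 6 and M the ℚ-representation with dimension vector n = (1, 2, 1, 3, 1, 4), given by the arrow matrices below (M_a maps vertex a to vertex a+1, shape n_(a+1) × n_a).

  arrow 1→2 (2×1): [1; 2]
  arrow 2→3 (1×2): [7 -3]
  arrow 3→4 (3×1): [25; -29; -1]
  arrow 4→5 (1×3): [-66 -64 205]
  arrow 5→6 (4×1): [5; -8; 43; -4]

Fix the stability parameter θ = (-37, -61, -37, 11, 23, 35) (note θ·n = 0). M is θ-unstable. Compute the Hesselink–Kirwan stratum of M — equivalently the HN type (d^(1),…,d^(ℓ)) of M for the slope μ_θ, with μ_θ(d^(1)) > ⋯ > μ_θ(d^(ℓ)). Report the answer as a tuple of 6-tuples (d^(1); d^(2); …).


Interval decomposition of M: I[1,6], I[2,2], I[4,4]^2, I[6,6]^3.
HN type (ℓ=6): μ^(1)=35; μ^(2)=23; μ^(3)=11; μ^(4)=-37; μ^(5)=-49; μ^(6)=-61

((0, 0, 0, 0, 0, 4); (0, 0, 0, 0, 1, 0); (0, 0, 0, 3, 0, 0); (0, 0, 1, 0, 0, 0); (1, 1, 0, 0, 0, 0); (0, 1, 0, 0, 0, 0))


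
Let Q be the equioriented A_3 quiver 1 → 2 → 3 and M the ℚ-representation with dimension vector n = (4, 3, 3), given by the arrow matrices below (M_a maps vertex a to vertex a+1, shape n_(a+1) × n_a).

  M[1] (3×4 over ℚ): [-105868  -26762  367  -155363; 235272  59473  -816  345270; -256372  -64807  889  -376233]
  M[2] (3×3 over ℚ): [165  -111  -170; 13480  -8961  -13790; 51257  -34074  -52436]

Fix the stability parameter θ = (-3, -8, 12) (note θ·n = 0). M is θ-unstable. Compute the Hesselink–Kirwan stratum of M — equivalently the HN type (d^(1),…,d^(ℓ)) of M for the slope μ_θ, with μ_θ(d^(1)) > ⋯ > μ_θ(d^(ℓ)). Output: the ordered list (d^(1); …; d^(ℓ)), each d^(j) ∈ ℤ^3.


Interval decomposition of M: I[1,1], I[1,2], I[1,3]^2, I[3,3].
HN type (ℓ=3): μ^(1)=12; μ^(2)=-3; μ^(3)=-11/2

((0, 0, 3); (1, 0, 0); (3, 3, 0))


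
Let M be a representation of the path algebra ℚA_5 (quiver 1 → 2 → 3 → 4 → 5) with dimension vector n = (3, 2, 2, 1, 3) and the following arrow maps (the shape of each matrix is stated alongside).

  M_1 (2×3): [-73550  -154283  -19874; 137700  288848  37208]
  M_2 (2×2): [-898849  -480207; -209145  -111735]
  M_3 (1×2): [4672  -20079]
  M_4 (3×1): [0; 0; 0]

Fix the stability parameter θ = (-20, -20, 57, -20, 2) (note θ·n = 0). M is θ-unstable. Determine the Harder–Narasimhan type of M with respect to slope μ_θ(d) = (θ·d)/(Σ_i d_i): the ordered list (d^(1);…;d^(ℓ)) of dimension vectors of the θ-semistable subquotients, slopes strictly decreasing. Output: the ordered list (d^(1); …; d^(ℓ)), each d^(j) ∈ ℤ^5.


Barcode: M ≅ I[1,1], I[1,2], I[1,4], I[3,3], I[5,5]^3. HN layers by μ_θ (4 steps, strictly decreasing):
  μ^(1)=57; μ^(2)=37/2; μ^(3)=2; μ^(4)=-20

((0, 0, 1, 0, 0); (0, 0, 1, 1, 0); (0, 0, 0, 0, 3); (3, 2, 0, 0, 0))


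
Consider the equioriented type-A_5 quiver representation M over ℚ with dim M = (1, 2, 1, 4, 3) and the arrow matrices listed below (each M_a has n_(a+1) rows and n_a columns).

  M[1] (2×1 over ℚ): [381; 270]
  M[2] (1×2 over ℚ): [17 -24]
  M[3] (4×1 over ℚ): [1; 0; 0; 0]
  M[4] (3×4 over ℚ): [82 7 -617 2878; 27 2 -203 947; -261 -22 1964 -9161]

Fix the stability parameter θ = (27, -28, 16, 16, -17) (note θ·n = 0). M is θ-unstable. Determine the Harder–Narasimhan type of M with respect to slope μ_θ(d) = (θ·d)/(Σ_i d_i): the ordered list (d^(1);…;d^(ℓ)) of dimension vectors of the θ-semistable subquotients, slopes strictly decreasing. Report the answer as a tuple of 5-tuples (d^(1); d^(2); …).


Barcode: M ≅ I[1,5], I[2,2], I[4,4], I[4,5]^2. HN layers by μ_θ (4 steps, strictly decreasing):
  μ^(1)=16; μ^(2)=5; μ^(3)=-1/2; μ^(4)=-28

((0, 0, 0, 1, 0); (0, 0, 1, 1, 1); (1, 1, 0, 2, 2); (0, 1, 0, 0, 0))


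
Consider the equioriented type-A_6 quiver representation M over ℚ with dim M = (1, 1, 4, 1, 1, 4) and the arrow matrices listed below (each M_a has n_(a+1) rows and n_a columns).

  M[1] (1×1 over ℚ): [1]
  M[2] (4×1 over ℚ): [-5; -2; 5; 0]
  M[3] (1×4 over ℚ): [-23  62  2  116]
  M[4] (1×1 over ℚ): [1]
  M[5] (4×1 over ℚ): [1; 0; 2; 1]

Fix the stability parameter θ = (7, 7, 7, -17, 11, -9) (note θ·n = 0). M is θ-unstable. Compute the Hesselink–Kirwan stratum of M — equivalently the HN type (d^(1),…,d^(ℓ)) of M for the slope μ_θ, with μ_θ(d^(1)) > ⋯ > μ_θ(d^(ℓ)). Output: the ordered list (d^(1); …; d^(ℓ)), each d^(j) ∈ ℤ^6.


Via rank(M_{q-1}∘⋯∘M_p): M ≅ I[1,6], I[3,3]^3, I[6,6]^3.
μ_θ-semistable layers: μ^(1)=7; μ^(2)=1; μ^(3)=-9

((0, 0, 3, 0, 0, 0); (1, 1, 1, 1, 1, 1); (0, 0, 0, 0, 0, 3))
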